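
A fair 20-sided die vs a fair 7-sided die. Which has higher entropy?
20-sided die

Both are uniform distributions; for uniform over n outcomes, H = log₂(n). H(20-sided) = log₂(20) = 4.322 bits and H(7-sided) = log₂(7) = 2.807 bits. More outcomes in a uniform distribution means higher entropy.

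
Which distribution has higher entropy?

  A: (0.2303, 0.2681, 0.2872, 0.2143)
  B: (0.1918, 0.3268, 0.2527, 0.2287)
A

Both distributions are close to uniform, making this a harder comparison.

H(A) = 1.9903 bits
H(B) = 1.9725 bits

The distribution closer to uniform has higher entropy.
Answer: A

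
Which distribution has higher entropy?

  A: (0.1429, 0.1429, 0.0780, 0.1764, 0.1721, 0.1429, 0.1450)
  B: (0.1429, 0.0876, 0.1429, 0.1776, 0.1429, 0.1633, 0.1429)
B

Both distributions are close to uniform, making this a harder comparison.

H(A) = 2.7725 bits
H(B) = 2.7818 bits

The distribution closer to uniform has higher entropy.
Answer: B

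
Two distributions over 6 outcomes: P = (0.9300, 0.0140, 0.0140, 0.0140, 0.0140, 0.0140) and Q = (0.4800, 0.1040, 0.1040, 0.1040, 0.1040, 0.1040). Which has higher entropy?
Q

P is highly concentrated on one outcome (93%), making it nearly deterministic. Q spreads its mass more evenly (max 48%). The more spread-out distribution has higher entropy: H(P) ≈ 0.528 bits, H(Q) ≈ 2.206 bits.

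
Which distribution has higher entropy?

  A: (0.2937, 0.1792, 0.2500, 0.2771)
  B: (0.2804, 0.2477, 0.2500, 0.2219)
B

Both distributions are close to uniform, making this a harder comparison.

H(A) = 1.9767 bits
H(B) = 1.9950 bits

The distribution closer to uniform has higher entropy.
Answer: B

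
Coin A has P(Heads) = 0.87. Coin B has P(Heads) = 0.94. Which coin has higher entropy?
A

For binary distributions, entropy is maximized at p=0.5 and decreases as p moves toward 0 or 1.

H(A) = H(0.87) = 0.5574 bits
H(B) = H(0.94) = 0.3274 bits

Distribution A (p=0.87) is closer to uniform (p=0.5), so it has higher entropy.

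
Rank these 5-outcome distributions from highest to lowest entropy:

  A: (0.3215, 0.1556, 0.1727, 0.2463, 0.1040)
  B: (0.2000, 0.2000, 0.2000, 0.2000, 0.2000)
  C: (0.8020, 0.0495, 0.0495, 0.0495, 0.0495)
B > A > C

Key insight: Entropy is maximized by uniform distributions and minimized by concentrated distributions.

- Uniform distributions have maximum entropy log₂(5) = 2.3219 bits
- The more "peaked" or concentrated a distribution, the lower its entropy

Entropies:
  H(A) = 2.2190 bits
  H(B) = 2.3219 bits
  H(C) = 1.1139 bits

Ranking: B > A > C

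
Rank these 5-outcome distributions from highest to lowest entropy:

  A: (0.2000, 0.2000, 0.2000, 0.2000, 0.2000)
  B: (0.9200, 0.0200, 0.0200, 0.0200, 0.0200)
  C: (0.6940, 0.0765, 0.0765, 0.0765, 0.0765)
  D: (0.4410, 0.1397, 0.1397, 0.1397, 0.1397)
A > D > C > B

Key insight: Entropy is maximized by uniform distributions and minimized by concentrated distributions.

Entropies:
  H(A) = 2.3219 bits
  H(B) = 0.5622 bits
  H(C) = 1.5005 bits
  H(D) = 2.1079 bits

Ranking: A > D > C > B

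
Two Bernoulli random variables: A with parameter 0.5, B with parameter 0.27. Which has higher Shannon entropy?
A

For binary distributions, entropy is maximized at p=0.5 and decreases as p moves toward 0 or 1.

H(A) = H(0.5) = 1.0000 bits
H(B) = H(0.27) = 0.8415 bits

Distribution A (p=0.5) is closer to uniform (p=0.5), so it has higher entropy.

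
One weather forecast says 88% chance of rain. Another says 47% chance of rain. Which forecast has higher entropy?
47% forecast

Treat each forecast as a Bernoulli distribution. Binary entropy is maximized at p=0.5 and falls off symmetrically toward 0 or 1. The 47% forecast is closer to 50%, so it is more uncertain. H(88%) ≈ 0.529 bits, H(47%) ≈ 0.997 bits.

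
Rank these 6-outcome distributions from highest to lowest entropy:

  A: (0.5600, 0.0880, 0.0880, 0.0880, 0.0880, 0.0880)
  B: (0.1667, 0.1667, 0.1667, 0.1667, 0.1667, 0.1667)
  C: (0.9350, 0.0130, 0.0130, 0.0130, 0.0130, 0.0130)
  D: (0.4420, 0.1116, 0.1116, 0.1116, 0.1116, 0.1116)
B > D > A > C

Key insight: Entropy is maximized by uniform distributions and minimized by concentrated distributions.

Entropies:
  H(A) = 2.0112 bits
  H(B) = 2.5850 bits
  H(C) = 0.4979 bits
  H(D) = 2.2859 bits

Ranking: B > D > A > C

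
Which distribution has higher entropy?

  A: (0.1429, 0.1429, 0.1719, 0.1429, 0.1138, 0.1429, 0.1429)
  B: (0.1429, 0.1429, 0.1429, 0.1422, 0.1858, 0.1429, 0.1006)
A

Both distributions are close to uniform, making this a harder comparison.

H(A) = 2.7988 bits
H(B) = 2.7888 bits

The distribution closer to uniform has higher entropy.
Answer: A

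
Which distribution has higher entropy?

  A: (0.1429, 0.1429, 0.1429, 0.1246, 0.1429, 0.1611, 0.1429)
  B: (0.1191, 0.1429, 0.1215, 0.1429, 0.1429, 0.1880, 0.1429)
A

Both distributions are close to uniform, making this a harder comparison.

H(A) = 2.8040 bits
H(B) = 2.7925 bits

The distribution closer to uniform has higher entropy.
Answer: A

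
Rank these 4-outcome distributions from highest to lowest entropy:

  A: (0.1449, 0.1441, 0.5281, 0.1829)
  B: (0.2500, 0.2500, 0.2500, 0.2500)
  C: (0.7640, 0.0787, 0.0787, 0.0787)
B > A > C

Key insight: Entropy is maximized by uniform distributions and minimized by concentrated distributions.

- Uniform distributions have maximum entropy log₂(4) = 2.0000 bits
- The more "peaked" or concentrated a distribution, the lower its entropy

Entropies:
  H(A) = 1.7412 bits
  H(B) = 2.0000 bits
  H(C) = 1.1624 bits

Ranking: B > A > C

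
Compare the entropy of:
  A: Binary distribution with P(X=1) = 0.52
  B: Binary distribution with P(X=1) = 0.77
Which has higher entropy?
A

For binary distributions, entropy is maximized at p=0.5 and decreases as p moves toward 0 or 1.

H(A) = H(0.52) = 0.9988 bits
H(B) = H(0.77) = 0.7780 bits

Distribution A (p=0.52) is closer to uniform (p=0.5), so it has higher entropy.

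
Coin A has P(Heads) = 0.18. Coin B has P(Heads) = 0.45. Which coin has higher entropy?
B

For binary distributions, entropy is maximized at p=0.5 and decreases as p moves toward 0 or 1.

H(A) = H(0.18) = 0.6801 bits
H(B) = H(0.45) = 0.9928 bits

Distribution B (p=0.45) is closer to uniform (p=0.5), so it has higher entropy.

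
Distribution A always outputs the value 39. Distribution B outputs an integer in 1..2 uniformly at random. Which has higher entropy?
B

A is deterministic, so H(A) = 0. B is uniform over 2 outcomes, so H(B) = log₂(2) = 1.000 bits. Any distribution with genuine randomness has higher entropy than a deterministic one.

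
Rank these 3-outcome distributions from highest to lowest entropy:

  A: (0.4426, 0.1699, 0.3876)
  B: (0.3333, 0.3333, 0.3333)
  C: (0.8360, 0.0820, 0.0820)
B > A > C

Key insight: Entropy is maximized by uniform distributions and minimized by concentrated distributions.

- Uniform distributions have maximum entropy log₂(3) = 1.5850 bits
- The more "peaked" or concentrated a distribution, the lower its entropy

Entropies:
  H(A) = 1.4849 bits
  H(B) = 1.5850 bits
  H(C) = 0.8078 bits

Ranking: B > A > C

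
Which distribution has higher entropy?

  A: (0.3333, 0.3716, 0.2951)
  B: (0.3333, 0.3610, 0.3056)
B

Both distributions are close to uniform, making this a harder comparison.

H(A) = 1.5786 bits
H(B) = 1.5816 bits

The distribution closer to uniform has higher entropy.
Answer: B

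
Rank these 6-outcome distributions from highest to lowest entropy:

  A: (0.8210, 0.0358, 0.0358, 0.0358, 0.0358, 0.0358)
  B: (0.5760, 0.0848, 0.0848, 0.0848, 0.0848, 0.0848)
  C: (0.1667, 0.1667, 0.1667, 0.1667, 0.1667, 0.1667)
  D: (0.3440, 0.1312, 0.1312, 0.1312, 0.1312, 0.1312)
C > D > B > A

Key insight: Entropy is maximized by uniform distributions and minimized by concentrated distributions.

Entropies:
  H(A) = 1.0935 bits
  H(B) = 1.9678 bits
  H(C) = 2.5850 bits
  H(D) = 2.4518 bits

Ranking: C > D > B > A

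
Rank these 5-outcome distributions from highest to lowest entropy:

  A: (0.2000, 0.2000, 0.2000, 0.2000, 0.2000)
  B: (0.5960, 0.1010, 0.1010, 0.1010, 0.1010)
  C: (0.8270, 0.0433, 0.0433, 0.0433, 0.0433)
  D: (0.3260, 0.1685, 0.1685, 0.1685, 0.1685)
A > D > B > C

Key insight: Entropy is maximized by uniform distributions and minimized by concentrated distributions.

Entropies:
  H(A) = 2.3219 bits
  H(B) = 1.7812 bits
  H(C) = 1.0105 bits
  H(D) = 2.2588 bits

Ranking: A > D > B > C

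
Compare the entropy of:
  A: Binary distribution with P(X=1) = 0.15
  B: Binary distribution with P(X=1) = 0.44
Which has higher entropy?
B

For binary distributions, entropy is maximized at p=0.5 and decreases as p moves toward 0 or 1.

H(A) = H(0.15) = 0.6098 bits
H(B) = H(0.44) = 0.9896 bits

Distribution B (p=0.44) is closer to uniform (p=0.5), so it has higher entropy.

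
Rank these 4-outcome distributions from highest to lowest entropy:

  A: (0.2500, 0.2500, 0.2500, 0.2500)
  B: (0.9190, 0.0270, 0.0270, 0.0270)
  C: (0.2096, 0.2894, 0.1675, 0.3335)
A > C > B

Key insight: Entropy is maximized by uniform distributions and minimized by concentrated distributions.

- Uniform distributions have maximum entropy log₂(4) = 2.0000 bits
- The more "peaked" or concentrated a distribution, the lower its entropy

Entropies:
  H(A) = 2.0000 bits
  H(B) = 0.5341 bits
  H(C) = 1.9503 bits

Ranking: A > C > B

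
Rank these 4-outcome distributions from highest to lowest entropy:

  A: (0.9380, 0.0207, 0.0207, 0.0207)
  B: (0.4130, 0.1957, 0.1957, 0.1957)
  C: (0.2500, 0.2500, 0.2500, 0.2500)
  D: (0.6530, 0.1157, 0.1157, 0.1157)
C > B > D > A

Key insight: Entropy is maximized by uniform distributions and minimized by concentrated distributions.

Entropies:
  H(A) = 0.4336 bits
  H(B) = 1.9084 bits
  H(C) = 2.0000 bits
  H(D) = 1.4813 bits

Ranking: C > B > D > A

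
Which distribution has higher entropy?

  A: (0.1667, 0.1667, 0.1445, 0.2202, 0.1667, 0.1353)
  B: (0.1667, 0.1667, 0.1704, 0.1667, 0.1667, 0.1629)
B

Both distributions are close to uniform, making this a harder comparison.

H(A) = 2.5669 bits
H(B) = 2.5848 bits

The distribution closer to uniform has higher entropy.
Answer: B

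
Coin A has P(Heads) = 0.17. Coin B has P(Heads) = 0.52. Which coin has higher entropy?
B

For binary distributions, entropy is maximized at p=0.5 and decreases as p moves toward 0 or 1.

H(A) = H(0.17) = 0.6577 bits
H(B) = H(0.52) = 0.9988 bits

Distribution B (p=0.52) is closer to uniform (p=0.5), so it has higher entropy.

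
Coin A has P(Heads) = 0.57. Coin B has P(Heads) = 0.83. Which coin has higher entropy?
A

For binary distributions, entropy is maximized at p=0.5 and decreases as p moves toward 0 or 1.

H(A) = H(0.57) = 0.9858 bits
H(B) = H(0.83) = 0.6577 bits

Distribution A (p=0.57) is closer to uniform (p=0.5), so it has higher entropy.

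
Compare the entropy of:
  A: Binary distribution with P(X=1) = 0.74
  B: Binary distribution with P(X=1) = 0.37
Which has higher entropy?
B

For binary distributions, entropy is maximized at p=0.5 and decreases as p moves toward 0 or 1.

H(A) = H(0.74) = 0.8267 bits
H(B) = H(0.37) = 0.9507 bits

Distribution B (p=0.37) is closer to uniform (p=0.5), so it has higher entropy.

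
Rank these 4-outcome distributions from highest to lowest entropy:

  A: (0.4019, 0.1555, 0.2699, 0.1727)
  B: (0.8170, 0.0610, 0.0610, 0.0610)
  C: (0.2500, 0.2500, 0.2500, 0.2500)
C > A > B

Key insight: Entropy is maximized by uniform distributions and minimized by concentrated distributions.

- Uniform distributions have maximum entropy log₂(4) = 2.0000 bits
- The more "peaked" or concentrated a distribution, the lower its entropy

Entropies:
  H(A) = 1.8935 bits
  H(B) = 0.9766 bits
  H(C) = 2.0000 bits

Ranking: C > A > B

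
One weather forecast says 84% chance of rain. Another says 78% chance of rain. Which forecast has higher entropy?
78% forecast

Treat each forecast as a Bernoulli distribution. Binary entropy is maximized at p=0.5 and falls off symmetrically toward 0 or 1. The 78% forecast is closer to 50%, so it is more uncertain. H(84%) ≈ 0.634 bits, H(78%) ≈ 0.760 bits.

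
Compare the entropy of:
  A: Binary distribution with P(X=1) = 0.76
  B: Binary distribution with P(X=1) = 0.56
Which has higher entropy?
B

For binary distributions, entropy is maximized at p=0.5 and decreases as p moves toward 0 or 1.

H(A) = H(0.76) = 0.7950 bits
H(B) = H(0.56) = 0.9896 bits

Distribution B (p=0.56) is closer to uniform (p=0.5), so it has higher entropy.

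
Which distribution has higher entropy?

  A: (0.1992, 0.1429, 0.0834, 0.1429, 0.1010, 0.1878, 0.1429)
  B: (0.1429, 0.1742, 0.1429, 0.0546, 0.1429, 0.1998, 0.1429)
A

Both distributions are close to uniform, making this a harder comparison.

H(A) = 2.7529 bits
H(B) = 2.7366 bits

The distribution closer to uniform has higher entropy.
Answer: A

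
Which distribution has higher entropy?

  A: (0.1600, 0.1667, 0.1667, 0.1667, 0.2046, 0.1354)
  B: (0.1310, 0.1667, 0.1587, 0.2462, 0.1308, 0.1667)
A

Both distributions are close to uniform, making this a harder comparison.

H(A) = 2.5744 bits
H(B) = 2.5489 bits

The distribution closer to uniform has higher entropy.
Answer: A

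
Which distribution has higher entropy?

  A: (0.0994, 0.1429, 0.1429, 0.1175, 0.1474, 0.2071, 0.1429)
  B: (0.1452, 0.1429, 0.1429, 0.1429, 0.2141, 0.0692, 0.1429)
A

Both distributions are close to uniform, making this a harder comparison.

H(A) = 2.7748 bits
H(B) = 2.7513 bits

The distribution closer to uniform has higher entropy.
Answer: A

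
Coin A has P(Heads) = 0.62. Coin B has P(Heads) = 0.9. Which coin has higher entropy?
A

For binary distributions, entropy is maximized at p=0.5 and decreases as p moves toward 0 or 1.

H(A) = H(0.62) = 0.9580 bits
H(B) = H(0.9) = 0.4690 bits

Distribution A (p=0.62) is closer to uniform (p=0.5), so it has higher entropy.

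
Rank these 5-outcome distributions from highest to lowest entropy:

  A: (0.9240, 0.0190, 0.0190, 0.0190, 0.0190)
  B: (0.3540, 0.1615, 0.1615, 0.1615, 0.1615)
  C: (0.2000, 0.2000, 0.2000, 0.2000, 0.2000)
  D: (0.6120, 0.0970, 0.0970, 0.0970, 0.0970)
C > B > D > A

Key insight: Entropy is maximized by uniform distributions and minimized by concentrated distributions.

Entropies:
  H(A) = 0.5399 bits
  H(B) = 2.2296 bits
  H(C) = 2.3219 bits
  H(D) = 1.7395 bits

Ranking: C > B > D > A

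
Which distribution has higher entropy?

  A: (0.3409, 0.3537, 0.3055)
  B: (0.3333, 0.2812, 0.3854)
A

Both distributions are close to uniform, making this a harder comparison.

H(A) = 1.5822 bits
H(B) = 1.5732 bits

The distribution closer to uniform has higher entropy.
Answer: A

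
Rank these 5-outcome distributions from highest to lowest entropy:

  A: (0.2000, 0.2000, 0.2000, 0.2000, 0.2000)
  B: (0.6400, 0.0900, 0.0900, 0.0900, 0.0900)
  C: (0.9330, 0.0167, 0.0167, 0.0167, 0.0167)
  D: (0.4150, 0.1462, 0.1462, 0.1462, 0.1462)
A > D > B > C

Key insight: Entropy is maximized by uniform distributions and minimized by concentrated distributions.

Entropies:
  H(A) = 2.3219 bits
  H(B) = 1.6627 bits
  H(C) = 0.4886 bits
  H(D) = 2.1491 bits

Ranking: A > D > B > C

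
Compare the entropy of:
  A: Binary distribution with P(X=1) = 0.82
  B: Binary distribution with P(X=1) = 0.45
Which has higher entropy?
B

For binary distributions, entropy is maximized at p=0.5 and decreases as p moves toward 0 or 1.

H(A) = H(0.82) = 0.6801 bits
H(B) = H(0.45) = 0.9928 bits

Distribution B (p=0.45) is closer to uniform (p=0.5), so it has higher entropy.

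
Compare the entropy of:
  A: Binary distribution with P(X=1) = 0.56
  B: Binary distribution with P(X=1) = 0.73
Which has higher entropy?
A

For binary distributions, entropy is maximized at p=0.5 and decreases as p moves toward 0 or 1.

H(A) = H(0.56) = 0.9896 bits
H(B) = H(0.73) = 0.8415 bits

Distribution A (p=0.56) is closer to uniform (p=0.5), so it has higher entropy.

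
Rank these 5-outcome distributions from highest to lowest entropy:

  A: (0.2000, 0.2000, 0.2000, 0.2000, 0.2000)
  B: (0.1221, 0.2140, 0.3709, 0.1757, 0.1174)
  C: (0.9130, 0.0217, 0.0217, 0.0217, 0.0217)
A > B > C

Key insight: Entropy is maximized by uniform distributions and minimized by concentrated distributions.

- Uniform distributions have maximum entropy log₂(5) = 2.3219 bits
- The more "peaked" or concentrated a distribution, the lower its entropy

Entropies:
  H(A) = 2.3219 bits
  H(B) = 2.1807 bits
  H(C) = 0.6004 bits

Ranking: A > B > C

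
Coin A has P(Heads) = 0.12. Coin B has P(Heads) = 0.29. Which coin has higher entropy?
B

For binary distributions, entropy is maximized at p=0.5 and decreases as p moves toward 0 or 1.

H(A) = H(0.12) = 0.5294 bits
H(B) = H(0.29) = 0.8687 bits

Distribution B (p=0.29) is closer to uniform (p=0.5), so it has higher entropy.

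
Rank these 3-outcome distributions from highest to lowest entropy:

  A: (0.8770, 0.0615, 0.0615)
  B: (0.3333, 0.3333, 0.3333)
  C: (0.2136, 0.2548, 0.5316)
B > C > A

Key insight: Entropy is maximized by uniform distributions and minimized by concentrated distributions.

- Uniform distributions have maximum entropy log₂(3) = 1.5850 bits
- The more "peaked" or concentrated a distribution, the lower its entropy

Entropies:
  H(A) = 0.6609 bits
  H(B) = 1.5850 bits
  H(C) = 1.4629 bits

Ranking: B > C > A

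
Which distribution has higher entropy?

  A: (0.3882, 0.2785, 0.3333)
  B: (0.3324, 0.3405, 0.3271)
B

Both distributions are close to uniform, making this a harder comparison.

H(A) = 1.5719 bits
H(B) = 1.5848 bits

The distribution closer to uniform has higher entropy.
Answer: B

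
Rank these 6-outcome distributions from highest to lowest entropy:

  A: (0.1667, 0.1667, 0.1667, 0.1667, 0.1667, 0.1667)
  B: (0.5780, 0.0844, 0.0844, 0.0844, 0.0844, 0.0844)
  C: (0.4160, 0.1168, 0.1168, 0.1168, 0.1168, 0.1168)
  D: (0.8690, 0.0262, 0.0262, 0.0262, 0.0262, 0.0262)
A > C > B > D

Key insight: Entropy is maximized by uniform distributions and minimized by concentrated distributions.

Entropies:
  H(A) = 2.5850 bits
  H(B) = 1.9622 bits
  H(C) = 2.3355 bits
  H(D) = 0.8643 bits

Ranking: A > C > B > D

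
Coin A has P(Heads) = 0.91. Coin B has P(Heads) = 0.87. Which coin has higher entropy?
B

For binary distributions, entropy is maximized at p=0.5 and decreases as p moves toward 0 or 1.

H(A) = H(0.91) = 0.4365 bits
H(B) = H(0.87) = 0.5574 bits

Distribution B (p=0.87) is closer to uniform (p=0.5), so it has higher entropy.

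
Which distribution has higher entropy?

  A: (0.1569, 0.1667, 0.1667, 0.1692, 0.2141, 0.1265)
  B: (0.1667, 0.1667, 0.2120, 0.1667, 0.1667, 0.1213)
A

Both distributions are close to uniform, making this a harder comparison.

H(A) = 2.5679 bits
H(B) = 2.5669 bits

The distribution closer to uniform has higher entropy.
Answer: A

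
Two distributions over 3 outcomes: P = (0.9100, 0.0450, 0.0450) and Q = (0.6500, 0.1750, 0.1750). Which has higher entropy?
Q

P is highly concentrated on one outcome (91%), making it nearly deterministic. Q spreads its mass more evenly (max 65%). The more spread-out distribution has higher entropy: H(P) ≈ 0.526 bits, H(Q) ≈ 1.284 bits.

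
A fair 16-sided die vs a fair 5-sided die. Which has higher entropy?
16-sided die

Both are uniform distributions; for uniform over n outcomes, H = log₂(n). H(16-sided) = log₂(16) = 4.000 bits and H(5-sided) = log₂(5) = 2.322 bits. More outcomes in a uniform distribution means higher entropy.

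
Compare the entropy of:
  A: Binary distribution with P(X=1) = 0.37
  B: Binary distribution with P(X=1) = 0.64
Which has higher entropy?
A

For binary distributions, entropy is maximized at p=0.5 and decreases as p moves toward 0 or 1.

H(A) = H(0.37) = 0.9507 bits
H(B) = H(0.64) = 0.9427 bits

Distribution A (p=0.37) is closer to uniform (p=0.5), so it has higher entropy.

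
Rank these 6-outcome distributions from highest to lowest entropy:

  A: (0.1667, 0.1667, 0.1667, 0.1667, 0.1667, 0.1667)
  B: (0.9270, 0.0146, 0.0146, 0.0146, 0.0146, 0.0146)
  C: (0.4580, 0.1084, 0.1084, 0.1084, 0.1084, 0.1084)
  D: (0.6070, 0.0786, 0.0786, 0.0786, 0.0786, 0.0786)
A > C > D > B

Key insight: Entropy is maximized by uniform distributions and minimized by concentrated distributions.

Entropies:
  H(A) = 2.5850 bits
  H(B) = 0.5465 bits
  H(C) = 2.2534 bits
  H(D) = 1.8792 bits

Ranking: A > C > D > B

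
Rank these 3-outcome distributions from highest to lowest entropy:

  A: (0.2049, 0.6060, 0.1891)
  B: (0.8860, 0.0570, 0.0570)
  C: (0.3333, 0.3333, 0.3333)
C > A > B

Key insight: Entropy is maximized by uniform distributions and minimized by concentrated distributions.

- Uniform distributions have maximum entropy log₂(3) = 1.5850 bits
- The more "peaked" or concentrated a distribution, the lower its entropy

Entropies:
  H(A) = 1.3608 bits
  H(B) = 0.6259 bits
  H(C) = 1.5850 bits

Ranking: C > A > B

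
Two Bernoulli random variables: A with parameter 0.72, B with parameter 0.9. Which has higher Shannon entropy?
A

For binary distributions, entropy is maximized at p=0.5 and decreases as p moves toward 0 or 1.

H(A) = H(0.72) = 0.8555 bits
H(B) = H(0.9) = 0.4690 bits

Distribution A (p=0.72) is closer to uniform (p=0.5), so it has higher entropy.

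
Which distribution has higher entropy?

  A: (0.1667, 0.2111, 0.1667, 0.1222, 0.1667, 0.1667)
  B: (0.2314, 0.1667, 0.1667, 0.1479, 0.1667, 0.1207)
A

Both distributions are close to uniform, making this a harder comparison.

H(A) = 2.5677 bits
H(B) = 2.5571 bits

The distribution closer to uniform has higher entropy.
Answer: A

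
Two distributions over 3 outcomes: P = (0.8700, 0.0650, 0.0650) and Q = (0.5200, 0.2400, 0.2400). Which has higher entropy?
Q

P is highly concentrated on one outcome (87%), making it nearly deterministic. Q spreads its mass more evenly (max 52%). The more spread-out distribution has higher entropy: H(P) ≈ 0.687 bits, H(Q) ≈ 1.479 bits.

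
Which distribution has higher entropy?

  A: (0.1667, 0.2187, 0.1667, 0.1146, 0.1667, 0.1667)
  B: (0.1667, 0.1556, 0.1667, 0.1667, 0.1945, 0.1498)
B

Both distributions are close to uniform, making this a harder comparison.

H(A) = 2.5611 bits
H(B) = 2.5800 bits

The distribution closer to uniform has higher entropy.
Answer: B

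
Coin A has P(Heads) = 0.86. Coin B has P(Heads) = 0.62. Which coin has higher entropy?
B

For binary distributions, entropy is maximized at p=0.5 and decreases as p moves toward 0 or 1.

H(A) = H(0.86) = 0.5842 bits
H(B) = H(0.62) = 0.9580 bits

Distribution B (p=0.62) is closer to uniform (p=0.5), so it has higher entropy.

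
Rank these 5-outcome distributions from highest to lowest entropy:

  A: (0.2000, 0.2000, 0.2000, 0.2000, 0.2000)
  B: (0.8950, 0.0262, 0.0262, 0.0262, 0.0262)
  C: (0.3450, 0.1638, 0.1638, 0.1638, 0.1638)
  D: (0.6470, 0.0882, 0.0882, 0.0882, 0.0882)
A > C > D > B

Key insight: Entropy is maximized by uniform distributions and minimized by concentrated distributions.

Entropies:
  H(A) = 2.3219 bits
  H(B) = 0.6946 bits
  H(C) = 2.2395 bits
  H(D) = 1.6427 bits

Ranking: A > C > D > B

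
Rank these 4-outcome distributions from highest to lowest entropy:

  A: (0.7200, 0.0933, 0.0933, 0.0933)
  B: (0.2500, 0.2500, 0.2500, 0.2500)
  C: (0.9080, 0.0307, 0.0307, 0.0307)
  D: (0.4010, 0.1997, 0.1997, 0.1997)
B > D > A > C

Key insight: Entropy is maximized by uniform distributions and minimized by concentrated distributions.

Entropies:
  H(A) = 1.2992 bits
  H(B) = 2.0000 bits
  H(C) = 0.5889 bits
  H(D) = 1.9209 bits

Ranking: B > D > A > C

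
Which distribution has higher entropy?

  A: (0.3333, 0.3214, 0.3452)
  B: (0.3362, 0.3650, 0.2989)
A

Both distributions are close to uniform, making this a harder comparison.

H(A) = 1.5843 bits
H(B) = 1.5802 bits

The distribution closer to uniform has higher entropy.
Answer: A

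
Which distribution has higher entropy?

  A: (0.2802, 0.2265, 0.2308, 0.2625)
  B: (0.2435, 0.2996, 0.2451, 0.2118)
A

Both distributions are close to uniform, making this a harder comparison.

H(A) = 1.9943 bits
H(B) = 1.9887 bits

The distribution closer to uniform has higher entropy.
Answer: A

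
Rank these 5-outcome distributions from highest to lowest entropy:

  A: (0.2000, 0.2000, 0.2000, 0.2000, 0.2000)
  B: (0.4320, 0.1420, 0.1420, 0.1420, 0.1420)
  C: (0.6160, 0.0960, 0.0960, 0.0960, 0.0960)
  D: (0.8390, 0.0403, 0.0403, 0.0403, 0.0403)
A > B > C > D

Key insight: Entropy is maximized by uniform distributions and minimized by concentrated distributions.

Entropies:
  H(A) = 2.3219 bits
  H(B) = 2.1226 bits
  H(C) = 1.7288 bits
  H(D) = 0.9587 bits

Ranking: A > B > C > D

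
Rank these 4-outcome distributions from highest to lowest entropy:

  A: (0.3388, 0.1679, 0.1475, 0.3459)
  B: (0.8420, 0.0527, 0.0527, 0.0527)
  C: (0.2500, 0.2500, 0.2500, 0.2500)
C > A > B

Key insight: Entropy is maximized by uniform distributions and minimized by concentrated distributions.

- Uniform distributions have maximum entropy log₂(4) = 2.0000 bits
- The more "peaked" or concentrated a distribution, the lower its entropy

Entropies:
  H(A) = 1.8983 bits
  H(B) = 0.8799 bits
  H(C) = 2.0000 bits

Ranking: C > A > B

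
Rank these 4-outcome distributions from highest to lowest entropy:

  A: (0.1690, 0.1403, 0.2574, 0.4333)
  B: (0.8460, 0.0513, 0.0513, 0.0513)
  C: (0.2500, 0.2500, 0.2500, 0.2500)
C > A > B

Key insight: Entropy is maximized by uniform distributions and minimized by concentrated distributions.

- Uniform distributions have maximum entropy log₂(4) = 2.0000 bits
- The more "peaked" or concentrated a distribution, the lower its entropy

Entropies:
  H(A) = 1.8577 bits
  H(B) = 0.8638 bits
  H(C) = 2.0000 bits

Ranking: C > A > B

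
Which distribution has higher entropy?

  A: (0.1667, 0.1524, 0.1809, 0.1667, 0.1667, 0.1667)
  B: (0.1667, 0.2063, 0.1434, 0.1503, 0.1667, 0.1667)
A

Both distributions are close to uniform, making this a harder comparison.

H(A) = 2.5832 bits
H(B) = 2.5750 bits

The distribution closer to uniform has higher entropy.
Answer: A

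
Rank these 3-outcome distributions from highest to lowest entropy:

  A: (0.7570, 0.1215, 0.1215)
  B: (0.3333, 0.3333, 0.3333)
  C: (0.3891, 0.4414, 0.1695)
B > C > A

Key insight: Entropy is maximized by uniform distributions and minimized by concentrated distributions.

- Uniform distributions have maximum entropy log₂(3) = 1.5850 bits
- The more "peaked" or concentrated a distribution, the lower its entropy

Entropies:
  H(A) = 1.0430 bits
  H(B) = 1.5850 bits
  H(C) = 1.4847 bits

Ranking: B > C > A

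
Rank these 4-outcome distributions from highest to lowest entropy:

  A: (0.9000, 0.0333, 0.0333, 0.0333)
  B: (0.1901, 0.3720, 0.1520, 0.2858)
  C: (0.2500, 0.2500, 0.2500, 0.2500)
C > B > A

Key insight: Entropy is maximized by uniform distributions and minimized by concentrated distributions.

- Uniform distributions have maximum entropy log₂(4) = 2.0000 bits
- The more "peaked" or concentrated a distribution, the lower its entropy

Entropies:
  H(A) = 0.6275 bits
  H(B) = 1.9156 bits
  H(C) = 2.0000 bits

Ranking: C > B > A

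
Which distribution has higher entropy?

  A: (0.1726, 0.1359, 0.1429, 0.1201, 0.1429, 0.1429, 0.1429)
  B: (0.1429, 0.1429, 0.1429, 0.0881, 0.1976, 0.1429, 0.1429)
A

Both distributions are close to uniform, making this a harder comparison.

H(A) = 2.8002 bits
H(B) = 2.7762 bits

The distribution closer to uniform has higher entropy.
Answer: A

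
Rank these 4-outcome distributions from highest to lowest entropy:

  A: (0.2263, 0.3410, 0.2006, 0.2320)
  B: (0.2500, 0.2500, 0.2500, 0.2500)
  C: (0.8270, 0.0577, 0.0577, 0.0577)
B > A > C

Key insight: Entropy is maximized by uniform distributions and minimized by concentrated distributions.

- Uniform distributions have maximum entropy log₂(4) = 2.0000 bits
- The more "peaked" or concentrated a distribution, the lower its entropy

Entropies:
  H(A) = 1.9684 bits
  H(B) = 2.0000 bits
  H(C) = 0.9387 bits

Ranking: B > A > C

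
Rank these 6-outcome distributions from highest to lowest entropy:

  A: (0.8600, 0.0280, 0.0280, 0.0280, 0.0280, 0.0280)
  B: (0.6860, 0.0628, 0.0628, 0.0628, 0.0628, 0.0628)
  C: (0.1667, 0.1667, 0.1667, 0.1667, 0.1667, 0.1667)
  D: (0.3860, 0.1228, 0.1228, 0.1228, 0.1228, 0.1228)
C > D > B > A

Key insight: Entropy is maximized by uniform distributions and minimized by concentrated distributions.

Entropies:
  H(A) = 0.9093 bits
  H(B) = 1.6268 bits
  H(C) = 2.5850 bits
  H(D) = 2.3878 bits

Ranking: C > D > B > A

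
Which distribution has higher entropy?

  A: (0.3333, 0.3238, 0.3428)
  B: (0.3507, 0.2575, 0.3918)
A

Both distributions are close to uniform, making this a harder comparison.

H(A) = 1.5846 bits
H(B) = 1.5638 bits

The distribution closer to uniform has higher entropy.
Answer: A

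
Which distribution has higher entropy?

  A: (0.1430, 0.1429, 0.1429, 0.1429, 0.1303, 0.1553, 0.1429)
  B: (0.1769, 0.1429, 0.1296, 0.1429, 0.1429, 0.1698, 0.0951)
A

Both distributions are close to uniform, making this a harder comparison.

H(A) = 2.8058 bits
H(B) = 2.7845 bits

The distribution closer to uniform has higher entropy.
Answer: A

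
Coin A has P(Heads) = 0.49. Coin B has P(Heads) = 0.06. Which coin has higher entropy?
A

For binary distributions, entropy is maximized at p=0.5 and decreases as p moves toward 0 or 1.

H(A) = H(0.49) = 0.9997 bits
H(B) = H(0.06) = 0.3274 bits

Distribution A (p=0.49) is closer to uniform (p=0.5), so it has higher entropy.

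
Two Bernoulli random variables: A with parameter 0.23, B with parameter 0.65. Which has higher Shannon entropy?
B

For binary distributions, entropy is maximized at p=0.5 and decreases as p moves toward 0 or 1.

H(A) = H(0.23) = 0.7780 bits
H(B) = H(0.65) = 0.9341 bits

Distribution B (p=0.65) is closer to uniform (p=0.5), so it has higher entropy.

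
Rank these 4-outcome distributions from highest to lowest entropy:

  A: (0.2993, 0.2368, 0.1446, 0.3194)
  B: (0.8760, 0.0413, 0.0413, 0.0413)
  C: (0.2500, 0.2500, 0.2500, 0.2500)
C > A > B

Key insight: Entropy is maximized by uniform distributions and minimized by concentrated distributions.

- Uniform distributions have maximum entropy log₂(4) = 2.0000 bits
- The more "peaked" or concentrated a distribution, the lower its entropy

Entropies:
  H(A) = 1.9423 bits
  H(B) = 0.7373 bits
  H(C) = 2.0000 bits

Ranking: C > A > B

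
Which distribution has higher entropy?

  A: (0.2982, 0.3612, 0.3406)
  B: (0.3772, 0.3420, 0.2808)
A

Both distributions are close to uniform, making this a harder comparison.

H(A) = 1.5804 bits
H(B) = 1.5745 bits

The distribution closer to uniform has higher entropy.
Answer: A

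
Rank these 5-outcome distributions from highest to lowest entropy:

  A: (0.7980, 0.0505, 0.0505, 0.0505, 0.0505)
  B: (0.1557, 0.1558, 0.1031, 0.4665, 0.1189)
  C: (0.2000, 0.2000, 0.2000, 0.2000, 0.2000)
C > B > A

Key insight: Entropy is maximized by uniform distributions and minimized by concentrated distributions.

- Uniform distributions have maximum entropy log₂(5) = 2.3219 bits
- The more "peaked" or concentrated a distribution, the lower its entropy

Entropies:
  H(A) = 1.1299 bits
  H(B) = 2.0520 bits
  H(C) = 2.3219 bits

Ranking: C > B > A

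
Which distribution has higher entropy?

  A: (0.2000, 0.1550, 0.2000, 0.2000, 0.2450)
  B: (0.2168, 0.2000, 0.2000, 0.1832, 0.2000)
B

Both distributions are close to uniform, making this a harder comparison.

H(A) = 2.3072 bits
H(B) = 2.3199 bits

The distribution closer to uniform has higher entropy.
Answer: B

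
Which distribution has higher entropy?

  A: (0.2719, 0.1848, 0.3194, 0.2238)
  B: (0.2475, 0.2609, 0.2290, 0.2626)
B

Both distributions are close to uniform, making this a harder comparison.

H(A) = 1.9703 bits
H(B) = 1.9979 bits

The distribution closer to uniform has higher entropy.
Answer: B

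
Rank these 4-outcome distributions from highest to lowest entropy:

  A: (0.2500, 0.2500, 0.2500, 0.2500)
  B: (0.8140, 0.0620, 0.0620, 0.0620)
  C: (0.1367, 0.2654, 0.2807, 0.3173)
A > C > B

Key insight: Entropy is maximized by uniform distributions and minimized by concentrated distributions.

- Uniform distributions have maximum entropy log₂(4) = 2.0000 bits
- The more "peaked" or concentrated a distribution, the lower its entropy

Entropies:
  H(A) = 2.0000 bits
  H(B) = 0.9878 bits
  H(C) = 1.9403 bits

Ranking: A > C > B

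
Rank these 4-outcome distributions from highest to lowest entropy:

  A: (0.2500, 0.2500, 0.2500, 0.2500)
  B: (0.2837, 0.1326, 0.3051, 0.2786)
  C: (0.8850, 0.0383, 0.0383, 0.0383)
A > B > C

Key insight: Entropy is maximized by uniform distributions and minimized by concentrated distributions.

- Uniform distributions have maximum entropy log₂(4) = 2.0000 bits
- The more "peaked" or concentrated a distribution, the lower its entropy

Entropies:
  H(A) = 2.0000 bits
  H(B) = 1.9383 bits
  H(C) = 0.6971 bits

Ranking: A > B > C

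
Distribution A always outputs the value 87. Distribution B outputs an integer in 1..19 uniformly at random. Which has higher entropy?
B

A is deterministic, so H(A) = 0. B is uniform over 19 outcomes, so H(B) = log₂(19) = 4.248 bits. Any distribution with genuine randomness has higher entropy than a deterministic one.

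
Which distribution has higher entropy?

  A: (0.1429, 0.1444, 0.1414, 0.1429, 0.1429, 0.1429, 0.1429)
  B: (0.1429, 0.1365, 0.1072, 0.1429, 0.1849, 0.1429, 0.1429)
A

Both distributions are close to uniform, making this a harder comparison.

H(A) = 2.8073 bits
H(B) = 2.7919 bits

The distribution closer to uniform has higher entropy.
Answer: A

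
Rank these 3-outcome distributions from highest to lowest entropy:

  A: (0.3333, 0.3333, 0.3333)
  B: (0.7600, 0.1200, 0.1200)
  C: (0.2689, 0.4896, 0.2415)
A > C > B

Key insight: Entropy is maximized by uniform distributions and minimized by concentrated distributions.

- Uniform distributions have maximum entropy log₂(3) = 1.5850 bits
- The more "peaked" or concentrated a distribution, the lower its entropy

Entropies:
  H(A) = 1.5850 bits
  H(B) = 1.0350 bits
  H(C) = 1.5091 bits

Ranking: A > C > B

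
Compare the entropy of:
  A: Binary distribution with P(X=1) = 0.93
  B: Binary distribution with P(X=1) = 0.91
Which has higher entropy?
B

For binary distributions, entropy is maximized at p=0.5 and decreases as p moves toward 0 or 1.

H(A) = H(0.93) = 0.3659 bits
H(B) = H(0.91) = 0.4365 bits

Distribution B (p=0.91) is closer to uniform (p=0.5), so it has higher entropy.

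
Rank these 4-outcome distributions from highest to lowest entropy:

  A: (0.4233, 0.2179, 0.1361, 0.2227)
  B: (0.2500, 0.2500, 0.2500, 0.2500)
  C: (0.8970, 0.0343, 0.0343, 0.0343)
B > A > C

Key insight: Entropy is maximized by uniform distributions and minimized by concentrated distributions.

- Uniform distributions have maximum entropy log₂(4) = 2.0000 bits
- The more "peaked" or concentrated a distribution, the lower its entropy

Entropies:
  H(A) = 1.8781 bits
  H(B) = 2.0000 bits
  H(C) = 0.6417 bits

Ranking: B > A > C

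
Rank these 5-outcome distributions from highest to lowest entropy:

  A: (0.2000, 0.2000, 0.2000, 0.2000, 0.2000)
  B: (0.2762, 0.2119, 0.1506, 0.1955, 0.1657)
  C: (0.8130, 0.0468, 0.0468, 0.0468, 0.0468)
A > B > C

Key insight: Entropy is maximized by uniform distributions and minimized by concentrated distributions.

- Uniform distributions have maximum entropy log₂(5) = 2.3219 bits
- The more "peaked" or concentrated a distribution, the lower its entropy

Entropies:
  H(A) = 2.3219 bits
  H(B) = 2.2885 bits
  H(C) = 1.0692 bits

Ranking: A > B > C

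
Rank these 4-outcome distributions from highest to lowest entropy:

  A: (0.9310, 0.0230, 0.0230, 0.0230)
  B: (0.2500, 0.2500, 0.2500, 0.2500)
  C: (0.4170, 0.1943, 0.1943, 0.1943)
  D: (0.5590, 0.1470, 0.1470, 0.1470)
B > C > D > A

Key insight: Entropy is maximized by uniform distributions and minimized by concentrated distributions.

Entropies:
  H(A) = 0.4715 bits
  H(B) = 2.0000 bits
  H(C) = 1.9041 bits
  H(D) = 1.6889 bits

Ranking: B > C > D > A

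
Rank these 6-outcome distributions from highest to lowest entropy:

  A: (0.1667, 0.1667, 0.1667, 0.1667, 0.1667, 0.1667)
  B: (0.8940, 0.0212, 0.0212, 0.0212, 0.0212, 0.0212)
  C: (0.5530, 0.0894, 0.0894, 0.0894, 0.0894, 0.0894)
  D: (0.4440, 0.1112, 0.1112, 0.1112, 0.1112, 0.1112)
A > D > C > B

Key insight: Entropy is maximized by uniform distributions and minimized by concentrated distributions.

Entropies:
  H(A) = 2.5850 bits
  H(B) = 0.7339 bits
  H(C) = 2.0298 bits
  H(D) = 2.2819 bits

Ranking: A > D > C > B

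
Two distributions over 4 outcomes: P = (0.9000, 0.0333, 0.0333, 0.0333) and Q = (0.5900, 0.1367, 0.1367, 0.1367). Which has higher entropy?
Q

P is highly concentrated on one outcome (90%), making it nearly deterministic. Q spreads its mass more evenly (max 59%). The more spread-out distribution has higher entropy: H(P) ≈ 0.627 bits, H(Q) ≈ 1.626 bits.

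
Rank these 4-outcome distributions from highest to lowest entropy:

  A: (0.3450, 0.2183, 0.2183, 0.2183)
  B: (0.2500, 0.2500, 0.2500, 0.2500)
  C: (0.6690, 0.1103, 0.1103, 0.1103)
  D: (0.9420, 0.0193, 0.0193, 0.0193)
B > A > C > D

Key insight: Entropy is maximized by uniform distributions and minimized by concentrated distributions.

Entropies:
  H(A) = 1.9677 bits
  H(B) = 2.0000 bits
  H(C) = 1.4406 bits
  H(D) = 0.4114 bits

Ranking: B > A > C > D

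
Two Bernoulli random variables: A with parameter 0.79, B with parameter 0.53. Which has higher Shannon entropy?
B

For binary distributions, entropy is maximized at p=0.5 and decreases as p moves toward 0 or 1.

H(A) = H(0.79) = 0.7415 bits
H(B) = H(0.53) = 0.9974 bits

Distribution B (p=0.53) is closer to uniform (p=0.5), so it has higher entropy.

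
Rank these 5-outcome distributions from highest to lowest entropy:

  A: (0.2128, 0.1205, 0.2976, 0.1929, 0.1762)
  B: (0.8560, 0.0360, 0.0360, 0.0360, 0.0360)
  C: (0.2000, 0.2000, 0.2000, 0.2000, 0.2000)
C > A > B

Key insight: Entropy is maximized by uniform distributions and minimized by concentrated distributions.

- Uniform distributions have maximum entropy log₂(5) = 2.3219 bits
- The more "peaked" or concentrated a distribution, the lower its entropy

Entropies:
  H(A) = 2.2626 bits
  H(B) = 0.8826 bits
  H(C) = 2.3219 bits

Ranking: C > A > B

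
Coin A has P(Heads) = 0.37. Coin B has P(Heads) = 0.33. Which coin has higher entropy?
A

For binary distributions, entropy is maximized at p=0.5 and decreases as p moves toward 0 or 1.

H(A) = H(0.37) = 0.9507 bits
H(B) = H(0.33) = 0.9149 bits

Distribution A (p=0.37) is closer to uniform (p=0.5), so it has higher entropy.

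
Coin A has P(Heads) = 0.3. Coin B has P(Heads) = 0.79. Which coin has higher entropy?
A

For binary distributions, entropy is maximized at p=0.5 and decreases as p moves toward 0 or 1.

H(A) = H(0.3) = 0.8813 bits
H(B) = H(0.79) = 0.7415 bits

Distribution A (p=0.3) is closer to uniform (p=0.5), so it has higher entropy.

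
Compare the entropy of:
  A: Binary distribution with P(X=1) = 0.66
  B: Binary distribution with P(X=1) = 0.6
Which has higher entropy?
B

For binary distributions, entropy is maximized at p=0.5 and decreases as p moves toward 0 or 1.

H(A) = H(0.66) = 0.9248 bits
H(B) = H(0.6) = 0.9710 bits

Distribution B (p=0.6) is closer to uniform (p=0.5), so it has higher entropy.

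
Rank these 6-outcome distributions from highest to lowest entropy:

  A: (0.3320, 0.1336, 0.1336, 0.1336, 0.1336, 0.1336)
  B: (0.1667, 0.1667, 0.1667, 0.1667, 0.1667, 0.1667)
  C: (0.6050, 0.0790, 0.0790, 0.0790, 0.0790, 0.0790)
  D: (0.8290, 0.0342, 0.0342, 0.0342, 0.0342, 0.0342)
B > A > C > D

Key insight: Entropy is maximized by uniform distributions and minimized by concentrated distributions.

Entropies:
  H(A) = 2.4680 bits
  H(B) = 2.5850 bits
  H(C) = 1.8851 bits
  H(D) = 1.0570 bits

Ranking: B > A > C > D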